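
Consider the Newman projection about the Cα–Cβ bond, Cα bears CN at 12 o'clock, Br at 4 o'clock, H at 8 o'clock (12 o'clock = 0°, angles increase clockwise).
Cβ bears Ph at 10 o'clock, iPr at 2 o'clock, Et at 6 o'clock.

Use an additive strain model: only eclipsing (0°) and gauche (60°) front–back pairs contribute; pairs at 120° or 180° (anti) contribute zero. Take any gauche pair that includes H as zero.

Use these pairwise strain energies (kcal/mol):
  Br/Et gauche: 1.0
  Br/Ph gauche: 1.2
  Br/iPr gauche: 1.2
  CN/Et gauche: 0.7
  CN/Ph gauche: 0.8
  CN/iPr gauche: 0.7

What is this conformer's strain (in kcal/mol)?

3.7 kcal/mol

This conformer is staggered. CN at 0° is gauche with Ph at 300° (0.8); CN at 0° is gauche with iPr at 60° (0.7); Br at 120° is gauche with iPr at 60° (1.2); Br at 120° is gauche with Et at 180° (1.0). Total 3.7 kcal/mol.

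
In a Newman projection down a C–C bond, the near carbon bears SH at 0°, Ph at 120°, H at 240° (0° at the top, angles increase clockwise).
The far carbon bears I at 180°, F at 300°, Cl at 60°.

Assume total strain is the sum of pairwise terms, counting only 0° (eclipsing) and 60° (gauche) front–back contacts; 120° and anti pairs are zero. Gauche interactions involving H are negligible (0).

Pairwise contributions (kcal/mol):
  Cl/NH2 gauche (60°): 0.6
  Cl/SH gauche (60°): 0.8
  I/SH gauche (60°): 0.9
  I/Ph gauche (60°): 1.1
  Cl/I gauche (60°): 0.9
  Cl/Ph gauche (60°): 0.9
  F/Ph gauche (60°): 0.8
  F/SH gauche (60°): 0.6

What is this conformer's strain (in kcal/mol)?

3.4 kcal/mol

This conformer is staggered. SH at 0° is gauche with F at 300° (0.6); SH at 0° is gauche with Cl at 60° (0.8); Ph at 120° is gauche with I at 180° (1.1); Ph at 120° is gauche with Cl at 60° (0.9). Total 3.4 kcal/mol.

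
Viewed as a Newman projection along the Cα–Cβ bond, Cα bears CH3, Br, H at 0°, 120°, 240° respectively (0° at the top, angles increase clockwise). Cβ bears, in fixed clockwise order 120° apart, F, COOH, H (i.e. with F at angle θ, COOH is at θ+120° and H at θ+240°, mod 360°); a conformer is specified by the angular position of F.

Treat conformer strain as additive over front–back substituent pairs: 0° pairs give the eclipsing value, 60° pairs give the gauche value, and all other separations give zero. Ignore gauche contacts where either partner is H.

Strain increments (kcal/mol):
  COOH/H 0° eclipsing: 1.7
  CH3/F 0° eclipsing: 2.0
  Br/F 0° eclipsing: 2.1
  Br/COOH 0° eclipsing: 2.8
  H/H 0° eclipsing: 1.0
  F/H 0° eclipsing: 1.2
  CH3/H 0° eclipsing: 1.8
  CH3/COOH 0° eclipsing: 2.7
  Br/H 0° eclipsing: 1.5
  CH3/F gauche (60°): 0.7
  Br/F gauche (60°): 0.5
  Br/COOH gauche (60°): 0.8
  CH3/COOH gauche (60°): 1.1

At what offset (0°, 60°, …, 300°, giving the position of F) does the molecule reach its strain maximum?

F at 0° (eclipsed): CH3–F eclipsed, Br–COOH eclipsed, H–H eclipsed; 2.0 + 2.8 + 1.0 = 5.8 kcal/mol.
F at 60° (staggered): CH3–F gauche, Br–F gauche, Br–COOH gauche; 0.7 + 0.5 + 0.8 = 2.0 kcal/mol.
F at 120° (eclipsed): CH3–H eclipsed, Br–F eclipsed, H–COOH eclipsed; 1.8 + 2.1 + 1.7 = 5.6 kcal/mol.
F at 180° (staggered): CH3–COOH gauche, Br–F gauche; 1.1 + 0.5 = 1.6 kcal/mol.
F at 240° (eclipsed): CH3–COOH eclipsed, Br–H eclipsed, H–F eclipsed; 2.7 + 1.5 + 1.2 = 5.4 kcal/mol.
F at 300° (staggered): CH3–F gauche, CH3–COOH gauche, Br–COOH gauche; 0.7 + 1.1 + 0.8 = 2.6 kcal/mol.
The maximum (5.8 kcal/mol) occurs with F at 0°.

0°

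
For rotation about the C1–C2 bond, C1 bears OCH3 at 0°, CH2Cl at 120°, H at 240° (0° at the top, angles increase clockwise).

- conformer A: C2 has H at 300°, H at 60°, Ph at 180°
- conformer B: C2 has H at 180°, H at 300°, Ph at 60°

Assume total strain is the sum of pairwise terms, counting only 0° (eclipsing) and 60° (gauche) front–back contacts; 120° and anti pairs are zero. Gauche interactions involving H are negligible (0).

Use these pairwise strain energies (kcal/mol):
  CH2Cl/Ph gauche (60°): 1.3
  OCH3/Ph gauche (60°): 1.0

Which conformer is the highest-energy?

B

A (staggered): CH2Cl(120°)/Ph(180°) gauche 1.3 → 1.3 kcal/mol.
B (staggered): OCH3(0°)/Ph(60°) gauche 1.0; CH2Cl(120°)/Ph(60°) gauche 1.3 → 2.3 kcal/mol.
B has the highest total (2.3 kcal/mol).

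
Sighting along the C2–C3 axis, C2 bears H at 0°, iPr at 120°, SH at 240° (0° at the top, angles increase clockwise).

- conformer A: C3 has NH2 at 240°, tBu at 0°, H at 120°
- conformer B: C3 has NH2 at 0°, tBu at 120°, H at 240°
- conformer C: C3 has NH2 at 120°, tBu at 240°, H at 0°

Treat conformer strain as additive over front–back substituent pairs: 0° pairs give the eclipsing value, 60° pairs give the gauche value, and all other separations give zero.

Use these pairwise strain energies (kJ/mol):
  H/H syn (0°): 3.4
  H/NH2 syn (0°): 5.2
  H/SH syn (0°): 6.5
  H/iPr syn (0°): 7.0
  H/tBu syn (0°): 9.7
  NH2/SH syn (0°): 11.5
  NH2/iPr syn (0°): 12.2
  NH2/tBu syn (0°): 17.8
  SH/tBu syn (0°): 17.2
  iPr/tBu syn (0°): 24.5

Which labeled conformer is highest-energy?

B

A (eclipsed): H(0°)/tBu(0°) eclipsed 9.7; iPr(120°)/H(120°) eclipsed 7.0; SH(240°)/NH2(240°) eclipsed 11.5 → 28.2 kJ/mol.
B (eclipsed): H(0°)/NH2(0°) eclipsed 5.2; iPr(120°)/tBu(120°) eclipsed 24.5; SH(240°)/H(240°) eclipsed 6.5 → 36.2 kJ/mol.
C (eclipsed): H(0°)/H(0°) eclipsed 3.4; iPr(120°)/NH2(120°) eclipsed 12.2; SH(240°)/tBu(240°) eclipsed 17.2 → 32.8 kJ/mol.
B has the highest total (36.2 kJ/mol).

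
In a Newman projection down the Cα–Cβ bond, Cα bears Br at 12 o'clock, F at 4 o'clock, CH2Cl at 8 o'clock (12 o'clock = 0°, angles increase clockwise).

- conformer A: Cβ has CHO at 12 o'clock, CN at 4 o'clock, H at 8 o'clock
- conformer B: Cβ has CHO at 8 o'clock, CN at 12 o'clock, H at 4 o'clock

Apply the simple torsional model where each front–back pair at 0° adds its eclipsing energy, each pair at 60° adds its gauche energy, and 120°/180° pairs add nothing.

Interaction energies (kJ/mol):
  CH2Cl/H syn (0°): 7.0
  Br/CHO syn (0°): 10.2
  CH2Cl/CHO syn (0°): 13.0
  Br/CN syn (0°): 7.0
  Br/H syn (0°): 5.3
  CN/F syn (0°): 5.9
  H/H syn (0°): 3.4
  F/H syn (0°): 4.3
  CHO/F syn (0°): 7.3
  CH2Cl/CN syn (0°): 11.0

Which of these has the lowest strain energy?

A

A (eclipsed): Br(0°)/CHO(0°) eclipsed 10.2; F(120°)/CN(120°) eclipsed 5.9; CH2Cl(240°)/H(240°) eclipsed 7.0 → 23.1 kJ/mol.
B (eclipsed): Br(0°)/CN(0°) eclipsed 7.0; F(120°)/H(120°) eclipsed 4.3; CH2Cl(240°)/CHO(240°) eclipsed 13.0 → 24.3 kJ/mol.
A has the lowest total (23.1 kJ/mol).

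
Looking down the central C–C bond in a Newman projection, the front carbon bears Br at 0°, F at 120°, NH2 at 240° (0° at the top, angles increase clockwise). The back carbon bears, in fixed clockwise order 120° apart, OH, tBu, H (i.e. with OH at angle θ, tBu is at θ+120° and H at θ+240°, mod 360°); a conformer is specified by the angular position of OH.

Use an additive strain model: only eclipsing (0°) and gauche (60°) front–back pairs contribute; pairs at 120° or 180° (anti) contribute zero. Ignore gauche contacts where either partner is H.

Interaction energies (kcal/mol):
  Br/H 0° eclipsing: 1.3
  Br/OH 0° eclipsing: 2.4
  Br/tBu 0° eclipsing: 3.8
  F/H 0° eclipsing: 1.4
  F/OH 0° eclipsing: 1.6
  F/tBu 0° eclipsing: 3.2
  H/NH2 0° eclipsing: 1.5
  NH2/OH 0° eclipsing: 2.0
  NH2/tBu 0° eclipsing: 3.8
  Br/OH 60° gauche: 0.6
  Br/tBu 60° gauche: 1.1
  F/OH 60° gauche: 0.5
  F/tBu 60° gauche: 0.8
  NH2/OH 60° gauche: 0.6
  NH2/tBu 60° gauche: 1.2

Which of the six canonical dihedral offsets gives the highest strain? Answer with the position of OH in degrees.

240°

OH at 0° is eclipsed. Br at 0° is eclipsed with OH at 0° (2.4); F at 120° is eclipsed with tBu at 120° (3.2); NH2 at 240° is eclipsed with H at 240° (1.5). Total 7.1 kcal/mol.
OH at 60° is staggered. Br at 0° is gauche with OH at 60° (0.6); F at 120° is gauche with OH at 60° (0.5); F at 120° is gauche with tBu at 180° (0.8); NH2 at 240° is gauche with tBu at 180° (1.2). Total 3.1 kcal/mol.
OH at 120° is eclipsed. Br at 0° is eclipsed with H at 0° (1.3); F at 120° is eclipsed with OH at 120° (1.6); NH2 at 240° is eclipsed with tBu at 240° (3.8). Total 6.7 kcal/mol.
OH at 180° is staggered. Br at 0° is gauche with tBu at 300° (1.1); F at 120° is gauche with OH at 180° (0.5); NH2 at 240° is gauche with OH at 180° (0.6); NH2 at 240° is gauche with tBu at 300° (1.2). Total 3.4 kcal/mol.
OH at 240° is eclipsed. Br at 0° is eclipsed with tBu at 0° (3.8); F at 120° is eclipsed with H at 120° (1.4); NH2 at 240° is eclipsed with OH at 240° (2.0). Total 7.2 kcal/mol.
OH at 300° is staggered. Br at 0° is gauche with OH at 300° (0.6); Br at 0° is gauche with tBu at 60° (1.1); F at 120° is gauche with tBu at 60° (0.8); NH2 at 240° is gauche with OH at 300° (0.6). Total 3.1 kcal/mol.
The maximum (7.2 kcal/mol) occurs with OH at 240°.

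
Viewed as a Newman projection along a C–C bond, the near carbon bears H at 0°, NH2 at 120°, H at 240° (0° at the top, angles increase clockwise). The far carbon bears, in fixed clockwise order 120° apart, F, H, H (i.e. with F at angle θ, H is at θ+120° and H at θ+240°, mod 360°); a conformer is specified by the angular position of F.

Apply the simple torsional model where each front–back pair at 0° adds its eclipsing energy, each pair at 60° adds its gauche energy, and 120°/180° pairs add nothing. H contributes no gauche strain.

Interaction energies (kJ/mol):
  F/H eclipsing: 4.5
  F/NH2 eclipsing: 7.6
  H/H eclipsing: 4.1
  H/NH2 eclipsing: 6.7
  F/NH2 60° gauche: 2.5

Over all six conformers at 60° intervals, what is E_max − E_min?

15.8 kJ/mol

F at 0° (eclipsed): H–F eclipsed, NH2–H eclipsed, H–H eclipsed; 4.5 + 6.7 + 4.1 = 15.3 kJ/mol.
F at 60° (staggered): NH2–F gauche; 2.5 = 2.5 kJ/mol.
F at 120° (eclipsed): H–H eclipsed, NH2–F eclipsed, H–H eclipsed; 4.1 + 7.6 + 4.1 = 15.8 kJ/mol.
F at 180° (staggered): NH2–F gauche; 2.5 = 2.5 kJ/mol.
F at 240° (eclipsed): H–H eclipsed, NH2–H eclipsed, H–F eclipsed; 4.1 + 6.7 + 4.5 = 15.3 kJ/mol.
F at 300° (staggered): no non-H gauche contacts → 0.0 kJ/mol.
Max at 120° (15.8 kJ/mol), min at 300° (0.0 kJ/mol); barrier = 15.8 kJ/mol.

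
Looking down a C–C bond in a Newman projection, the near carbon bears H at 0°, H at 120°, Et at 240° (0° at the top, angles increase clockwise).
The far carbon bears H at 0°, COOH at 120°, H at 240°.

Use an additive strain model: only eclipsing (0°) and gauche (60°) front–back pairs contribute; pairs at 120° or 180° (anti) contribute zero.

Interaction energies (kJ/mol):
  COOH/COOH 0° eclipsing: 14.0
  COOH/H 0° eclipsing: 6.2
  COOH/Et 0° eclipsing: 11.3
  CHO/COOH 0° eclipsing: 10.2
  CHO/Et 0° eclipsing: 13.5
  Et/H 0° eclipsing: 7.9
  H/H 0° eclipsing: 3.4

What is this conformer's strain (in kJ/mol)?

17.5 kJ/mol

This conformer (eclipsed): H–H eclipsed, H–COOH eclipsed, Et–H eclipsed; 3.4 + 6.2 + 7.9 = 17.5 kJ/mol.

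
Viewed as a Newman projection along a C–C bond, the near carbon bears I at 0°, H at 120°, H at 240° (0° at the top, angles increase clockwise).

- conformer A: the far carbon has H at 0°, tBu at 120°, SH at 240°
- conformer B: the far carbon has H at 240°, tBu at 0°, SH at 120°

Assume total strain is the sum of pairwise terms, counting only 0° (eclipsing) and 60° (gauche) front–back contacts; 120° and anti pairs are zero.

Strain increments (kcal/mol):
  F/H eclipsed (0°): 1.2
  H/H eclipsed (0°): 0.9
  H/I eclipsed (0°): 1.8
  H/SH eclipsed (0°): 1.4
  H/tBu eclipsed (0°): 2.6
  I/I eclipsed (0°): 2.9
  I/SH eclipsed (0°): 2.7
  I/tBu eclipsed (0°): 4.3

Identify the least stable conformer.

A is eclipsed. I at 0° is eclipsed with H at 0° (1.8); H at 120° is eclipsed with tBu at 120° (2.6); H at 240° is eclipsed with SH at 240° (1.4). Total 5.8 kcal/mol.
B is eclipsed. I at 0° is eclipsed with tBu at 0° (4.3); H at 120° is eclipsed with SH at 120° (1.4); H at 240° is eclipsed with H at 240° (0.9). Total 6.6 kcal/mol.
B has the highest total (6.6 kcal/mol).

B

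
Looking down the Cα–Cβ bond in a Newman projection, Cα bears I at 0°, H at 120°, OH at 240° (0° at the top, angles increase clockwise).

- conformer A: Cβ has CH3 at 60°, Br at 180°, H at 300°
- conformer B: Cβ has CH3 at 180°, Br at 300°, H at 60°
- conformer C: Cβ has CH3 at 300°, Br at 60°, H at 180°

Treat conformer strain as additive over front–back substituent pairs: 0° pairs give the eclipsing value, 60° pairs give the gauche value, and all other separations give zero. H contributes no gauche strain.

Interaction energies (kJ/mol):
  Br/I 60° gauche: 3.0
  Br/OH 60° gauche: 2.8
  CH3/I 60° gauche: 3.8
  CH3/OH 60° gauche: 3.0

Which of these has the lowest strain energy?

A

A (staggered): I(0°)/CH3(60°) gauche 3.8; OH(240°)/Br(180°) gauche 2.8 → 6.6 kJ/mol.
B (staggered): I(0°)/Br(300°) gauche 3.0; OH(240°)/CH3(180°) gauche 3.0; OH(240°)/Br(300°) gauche 2.8 → 8.8 kJ/mol.
C (staggered): I(0°)/CH3(300°) gauche 3.8; I(0°)/Br(60°) gauche 3.0; OH(240°)/CH3(300°) gauche 3.0 → 9.8 kJ/mol.
A has the lowest total (6.6 kJ/mol).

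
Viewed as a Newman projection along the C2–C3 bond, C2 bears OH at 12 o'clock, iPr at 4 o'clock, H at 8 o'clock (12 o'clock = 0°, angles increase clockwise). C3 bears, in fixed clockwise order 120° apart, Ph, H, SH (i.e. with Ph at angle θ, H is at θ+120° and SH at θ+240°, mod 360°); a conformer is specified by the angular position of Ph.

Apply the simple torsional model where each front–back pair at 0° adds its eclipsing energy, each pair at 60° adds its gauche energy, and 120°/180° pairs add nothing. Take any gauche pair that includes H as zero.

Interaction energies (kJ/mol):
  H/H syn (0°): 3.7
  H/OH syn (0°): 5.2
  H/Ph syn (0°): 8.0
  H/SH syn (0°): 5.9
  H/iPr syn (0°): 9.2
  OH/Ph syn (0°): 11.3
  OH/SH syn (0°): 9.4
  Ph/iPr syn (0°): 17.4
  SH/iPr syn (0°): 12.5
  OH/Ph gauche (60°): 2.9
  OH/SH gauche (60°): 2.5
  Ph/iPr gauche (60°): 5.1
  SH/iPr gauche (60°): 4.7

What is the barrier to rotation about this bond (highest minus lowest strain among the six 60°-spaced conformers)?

Ph at 0° (eclipsed): OH(0°)/Ph(0°) eclipsed 11.3; iPr(120°)/H(120°) eclipsed 9.2; H(240°)/SH(240°) eclipsed 5.9 → 26.4 kJ/mol.
Ph at 60° (staggered): OH(0°)/Ph(60°) gauche 2.9; OH(0°)/SH(300°) gauche 2.5; iPr(120°)/Ph(60°) gauche 5.1 → 10.5 kJ/mol.
Ph at 120° (eclipsed): OH(0°)/SH(0°) eclipsed 9.4; iPr(120°)/Ph(120°) eclipsed 17.4; H(240°)/H(240°) eclipsed 3.7 → 30.5 kJ/mol.
Ph at 180° (staggered): OH(0°)/SH(60°) gauche 2.5; iPr(120°)/Ph(180°) gauche 5.1; iPr(120°)/SH(60°) gauche 4.7 → 12.3 kJ/mol.
Ph at 240° (eclipsed): OH(0°)/H(0°) eclipsed 5.2; iPr(120°)/SH(120°) eclipsed 12.5; H(240°)/Ph(240°) eclipsed 8.0 → 25.7 kJ/mol.
Ph at 300° (staggered): OH(0°)/Ph(300°) gauche 2.9; iPr(120°)/SH(180°) gauche 4.7 → 7.6 kJ/mol.
Max at 120° (30.5 kJ/mol), min at 300° (7.6 kJ/mol); barrier = 22.9 kJ/mol.

22.9 kJ/mol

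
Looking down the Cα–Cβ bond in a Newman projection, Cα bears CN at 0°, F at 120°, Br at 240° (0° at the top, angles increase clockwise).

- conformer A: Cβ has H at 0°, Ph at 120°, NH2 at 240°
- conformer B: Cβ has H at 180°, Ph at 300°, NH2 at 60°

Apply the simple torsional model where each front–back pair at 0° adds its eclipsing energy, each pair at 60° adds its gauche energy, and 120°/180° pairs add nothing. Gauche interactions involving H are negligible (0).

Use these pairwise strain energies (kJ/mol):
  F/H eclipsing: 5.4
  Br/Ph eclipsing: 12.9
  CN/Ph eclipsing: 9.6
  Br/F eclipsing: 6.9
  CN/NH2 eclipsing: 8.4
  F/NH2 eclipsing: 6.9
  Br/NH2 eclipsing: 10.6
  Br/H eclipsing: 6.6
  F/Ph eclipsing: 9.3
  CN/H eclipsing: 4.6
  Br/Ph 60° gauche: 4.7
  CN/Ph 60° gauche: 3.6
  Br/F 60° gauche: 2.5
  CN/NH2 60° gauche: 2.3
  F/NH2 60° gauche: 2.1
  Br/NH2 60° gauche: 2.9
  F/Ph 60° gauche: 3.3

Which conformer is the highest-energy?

A (eclipsed): CN–H eclipsed, F–Ph eclipsed, Br–NH2 eclipsed; 4.6 + 9.3 + 10.6 = 24.5 kJ/mol.
B (staggered): CN–Ph gauche, CN–NH2 gauche, F–NH2 gauche, Br–Ph gauche; 3.6 + 2.3 + 2.1 + 4.7 = 12.7 kJ/mol.
A has the highest total (24.5 kJ/mol).

A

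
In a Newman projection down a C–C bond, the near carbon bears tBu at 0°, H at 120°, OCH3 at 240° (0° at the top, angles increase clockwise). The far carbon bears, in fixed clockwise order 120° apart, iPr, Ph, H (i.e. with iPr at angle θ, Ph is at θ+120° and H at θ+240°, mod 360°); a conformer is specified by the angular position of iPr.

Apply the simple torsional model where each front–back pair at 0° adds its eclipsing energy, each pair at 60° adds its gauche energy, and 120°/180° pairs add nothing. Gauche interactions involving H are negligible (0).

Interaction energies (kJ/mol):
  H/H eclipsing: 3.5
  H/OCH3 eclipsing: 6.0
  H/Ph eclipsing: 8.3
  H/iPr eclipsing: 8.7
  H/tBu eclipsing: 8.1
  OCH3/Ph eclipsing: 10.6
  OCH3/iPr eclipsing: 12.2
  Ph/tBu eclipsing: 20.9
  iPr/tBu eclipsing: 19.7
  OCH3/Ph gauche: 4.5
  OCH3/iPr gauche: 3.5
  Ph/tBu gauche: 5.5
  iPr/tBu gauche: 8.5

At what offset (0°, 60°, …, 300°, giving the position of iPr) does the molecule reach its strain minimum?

60°

iPr at 0° (eclipsed): tBu(0°)/iPr(0°) eclipsed 19.7; H(120°)/Ph(120°) eclipsed 8.3; OCH3(240°)/H(240°) eclipsed 6.0 → 34.0 kJ/mol.
iPr at 60° (staggered): tBu(0°)/iPr(60°) gauche 8.5; OCH3(240°)/Ph(180°) gauche 4.5 → 13.0 kJ/mol.
iPr at 120° (eclipsed): tBu(0°)/H(0°) eclipsed 8.1; H(120°)/iPr(120°) eclipsed 8.7; OCH3(240°)/Ph(240°) eclipsed 10.6 → 27.4 kJ/mol.
iPr at 180° (staggered): tBu(0°)/Ph(300°) gauche 5.5; OCH3(240°)/iPr(180°) gauche 3.5; OCH3(240°)/Ph(300°) gauche 4.5 → 13.5 kJ/mol.
iPr at 240° (eclipsed): tBu(0°)/Ph(0°) eclipsed 20.9; H(120°)/H(120°) eclipsed 3.5; OCH3(240°)/iPr(240°) eclipsed 12.2 → 36.6 kJ/mol.
iPr at 300° (staggered): tBu(0°)/iPr(300°) gauche 8.5; tBu(0°)/Ph(60°) gauche 5.5; OCH3(240°)/iPr(300°) gauche 3.5 → 17.5 kJ/mol.
The minimum (13.0 kJ/mol) occurs with iPr at 60°.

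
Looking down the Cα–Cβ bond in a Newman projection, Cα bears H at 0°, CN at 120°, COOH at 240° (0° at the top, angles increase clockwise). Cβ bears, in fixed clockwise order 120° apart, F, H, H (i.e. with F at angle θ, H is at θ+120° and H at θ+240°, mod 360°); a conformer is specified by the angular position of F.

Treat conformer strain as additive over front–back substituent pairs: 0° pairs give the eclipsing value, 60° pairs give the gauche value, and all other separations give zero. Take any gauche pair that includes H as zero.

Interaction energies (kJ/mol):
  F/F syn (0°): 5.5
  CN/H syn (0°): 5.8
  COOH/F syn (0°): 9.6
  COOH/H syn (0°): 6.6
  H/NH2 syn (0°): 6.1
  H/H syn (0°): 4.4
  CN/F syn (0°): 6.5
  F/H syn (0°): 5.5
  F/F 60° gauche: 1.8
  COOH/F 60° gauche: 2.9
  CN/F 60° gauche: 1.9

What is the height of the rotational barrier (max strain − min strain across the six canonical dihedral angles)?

17.9 kJ/mol

F at 0° is eclipsed. H at 0° is eclipsed with F at 0° (5.5); CN at 120° is eclipsed with H at 120° (5.8); COOH at 240° is eclipsed with H at 240° (6.6). Total 17.9 kJ/mol.
F at 60° is staggered. CN at 120° is gauche with F at 60° (1.9). Total 1.9 kJ/mol.
F at 120° is eclipsed. H at 0° is eclipsed with H at 0° (4.4); CN at 120° is eclipsed with F at 120° (6.5); COOH at 240° is eclipsed with H at 240° (6.6). Total 17.5 kJ/mol.
F at 180° is staggered. CN at 120° is gauche with F at 180° (1.9); COOH at 240° is gauche with F at 180° (2.9). Total 4.8 kJ/mol.
F at 240° is eclipsed. H at 0° is eclipsed with H at 0° (4.4); CN at 120° is eclipsed with H at 120° (5.8); COOH at 240° is eclipsed with F at 240° (9.6). Total 19.8 kJ/mol.
F at 300° is staggered. COOH at 240° is gauche with F at 300° (2.9). Total 2.9 kJ/mol.
Max at 240° (19.8 kJ/mol), min at 60° (1.9 kJ/mol); barrier = 17.9 kJ/mol.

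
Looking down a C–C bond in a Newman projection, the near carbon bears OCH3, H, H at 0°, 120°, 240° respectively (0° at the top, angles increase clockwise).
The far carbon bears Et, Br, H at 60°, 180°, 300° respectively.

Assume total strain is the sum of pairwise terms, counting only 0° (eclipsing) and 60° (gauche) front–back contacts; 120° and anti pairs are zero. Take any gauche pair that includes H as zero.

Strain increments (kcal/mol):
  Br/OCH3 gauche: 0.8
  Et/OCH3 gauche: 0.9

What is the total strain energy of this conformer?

0.9 kcal/mol

This conformer is staggered. OCH3 at 0° is gauche with Et at 60° (0.9). Total 0.9 kcal/mol.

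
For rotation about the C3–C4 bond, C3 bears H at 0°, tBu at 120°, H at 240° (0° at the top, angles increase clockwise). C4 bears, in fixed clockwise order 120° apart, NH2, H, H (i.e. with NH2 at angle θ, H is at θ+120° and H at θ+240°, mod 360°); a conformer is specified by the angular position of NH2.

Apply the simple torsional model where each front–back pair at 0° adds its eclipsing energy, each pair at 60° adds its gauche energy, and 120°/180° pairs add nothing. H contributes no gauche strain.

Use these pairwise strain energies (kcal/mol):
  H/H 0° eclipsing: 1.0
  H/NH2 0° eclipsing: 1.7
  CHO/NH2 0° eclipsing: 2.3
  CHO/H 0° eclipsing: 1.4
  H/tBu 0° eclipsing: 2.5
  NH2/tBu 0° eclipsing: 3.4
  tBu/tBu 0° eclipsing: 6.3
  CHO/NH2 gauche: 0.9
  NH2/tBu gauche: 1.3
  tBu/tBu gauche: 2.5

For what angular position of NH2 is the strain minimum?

300°

NH2 at 0° (eclipsed): H–NH2 eclipsed, tBu–H eclipsed, H–H eclipsed; 1.7 + 2.5 + 1.0 = 5.2 kcal/mol.
NH2 at 60° (staggered): tBu–NH2 gauche; 1.3 = 1.3 kcal/mol.
NH2 at 120° (eclipsed): H–H eclipsed, tBu–NH2 eclipsed, H–H eclipsed; 1.0 + 3.4 + 1.0 = 5.4 kcal/mol.
NH2 at 180° (staggered): tBu–NH2 gauche; 1.3 = 1.3 kcal/mol.
NH2 at 240° (eclipsed): H–H eclipsed, tBu–H eclipsed, H–NH2 eclipsed; 1.0 + 2.5 + 1.7 = 5.2 kcal/mol.
NH2 at 300° (staggered): no non-H gauche contacts → 0.0 kcal/mol.
The minimum (0.0 kcal/mol) occurs with NH2 at 300°.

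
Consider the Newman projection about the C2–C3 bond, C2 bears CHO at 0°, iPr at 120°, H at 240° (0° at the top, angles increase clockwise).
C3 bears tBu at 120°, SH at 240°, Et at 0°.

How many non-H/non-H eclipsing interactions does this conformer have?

Non-H eclipsing pairs: CHO(0°)/Et(0°); iPr(120°)/tBu(120°) — 2 interactions.

2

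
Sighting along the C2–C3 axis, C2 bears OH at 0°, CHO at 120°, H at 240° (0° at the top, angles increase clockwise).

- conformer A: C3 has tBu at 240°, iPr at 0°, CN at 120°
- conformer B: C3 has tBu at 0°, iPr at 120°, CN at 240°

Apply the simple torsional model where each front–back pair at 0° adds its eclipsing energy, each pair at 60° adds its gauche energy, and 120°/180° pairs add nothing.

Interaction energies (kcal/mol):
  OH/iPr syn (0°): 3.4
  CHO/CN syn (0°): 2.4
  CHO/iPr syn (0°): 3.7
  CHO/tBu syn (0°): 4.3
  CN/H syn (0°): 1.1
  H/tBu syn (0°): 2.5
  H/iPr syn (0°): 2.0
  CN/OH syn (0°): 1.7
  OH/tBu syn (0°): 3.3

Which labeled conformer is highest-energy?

A

A (eclipsed): OH(0°)/iPr(0°) eclipsed 3.4; CHO(120°)/CN(120°) eclipsed 2.4; H(240°)/tBu(240°) eclipsed 2.5 → 8.3 kcal/mol.
B (eclipsed): OH(0°)/tBu(0°) eclipsed 3.3; CHO(120°)/iPr(120°) eclipsed 3.7; H(240°)/CN(240°) eclipsed 1.1 → 8.1 kcal/mol.
A has the highest total (8.3 kcal/mol).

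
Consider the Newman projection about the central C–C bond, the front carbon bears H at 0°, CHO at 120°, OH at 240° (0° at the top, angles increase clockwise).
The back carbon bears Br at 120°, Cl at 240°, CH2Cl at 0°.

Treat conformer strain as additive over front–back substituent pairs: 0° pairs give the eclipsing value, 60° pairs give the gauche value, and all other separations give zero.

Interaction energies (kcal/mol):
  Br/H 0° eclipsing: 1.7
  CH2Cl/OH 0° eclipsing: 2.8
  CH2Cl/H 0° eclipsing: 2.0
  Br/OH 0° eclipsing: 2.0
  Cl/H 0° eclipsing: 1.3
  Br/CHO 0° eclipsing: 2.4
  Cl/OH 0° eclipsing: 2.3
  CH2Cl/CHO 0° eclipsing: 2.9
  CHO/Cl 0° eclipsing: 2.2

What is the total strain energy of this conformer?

6.7 kcal/mol

This conformer (eclipsed): H–CH2Cl eclipsed, CHO–Br eclipsed, OH–Cl eclipsed; 2.0 + 2.4 + 2.3 = 6.7 kcal/mol.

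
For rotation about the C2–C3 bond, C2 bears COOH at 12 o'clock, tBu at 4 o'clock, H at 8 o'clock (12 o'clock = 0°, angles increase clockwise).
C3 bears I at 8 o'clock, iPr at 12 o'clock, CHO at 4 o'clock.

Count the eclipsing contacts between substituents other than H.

2

Non-H eclipsing pairs: COOH(0°)/iPr(0°); tBu(120°)/CHO(120°) — 2 interactions.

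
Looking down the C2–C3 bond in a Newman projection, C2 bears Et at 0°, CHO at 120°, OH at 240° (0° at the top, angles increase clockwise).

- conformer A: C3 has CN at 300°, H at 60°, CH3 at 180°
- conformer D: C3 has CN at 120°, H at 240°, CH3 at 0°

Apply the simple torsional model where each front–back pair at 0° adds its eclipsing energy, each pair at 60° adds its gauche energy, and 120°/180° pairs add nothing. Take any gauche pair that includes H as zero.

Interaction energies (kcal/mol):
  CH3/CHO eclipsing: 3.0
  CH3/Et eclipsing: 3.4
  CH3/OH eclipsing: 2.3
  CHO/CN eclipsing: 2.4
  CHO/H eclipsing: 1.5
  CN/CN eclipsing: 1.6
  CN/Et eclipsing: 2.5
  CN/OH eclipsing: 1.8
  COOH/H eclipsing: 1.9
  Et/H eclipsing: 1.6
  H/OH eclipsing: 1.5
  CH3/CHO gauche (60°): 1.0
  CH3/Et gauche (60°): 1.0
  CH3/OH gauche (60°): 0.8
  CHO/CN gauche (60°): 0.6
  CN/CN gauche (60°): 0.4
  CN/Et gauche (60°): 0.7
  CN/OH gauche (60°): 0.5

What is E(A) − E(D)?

A (staggered): Et(0°)/CN(300°) gauche 0.7; CHO(120°)/CH3(180°) gauche 1.0; OH(240°)/CN(300°) gauche 0.5; OH(240°)/CH3(180°) gauche 0.8 → 3.0 kcal/mol.
D (eclipsed): Et(0°)/CH3(0°) eclipsed 3.4; CHO(120°)/CN(120°) eclipsed 2.4; OH(240°)/H(240°) eclipsed 1.5 → 7.3 kcal/mol.
E(A) − E(D) = 3.0 − 7.3 = -4.3 kcal/mol.

-4.3 kcal/mol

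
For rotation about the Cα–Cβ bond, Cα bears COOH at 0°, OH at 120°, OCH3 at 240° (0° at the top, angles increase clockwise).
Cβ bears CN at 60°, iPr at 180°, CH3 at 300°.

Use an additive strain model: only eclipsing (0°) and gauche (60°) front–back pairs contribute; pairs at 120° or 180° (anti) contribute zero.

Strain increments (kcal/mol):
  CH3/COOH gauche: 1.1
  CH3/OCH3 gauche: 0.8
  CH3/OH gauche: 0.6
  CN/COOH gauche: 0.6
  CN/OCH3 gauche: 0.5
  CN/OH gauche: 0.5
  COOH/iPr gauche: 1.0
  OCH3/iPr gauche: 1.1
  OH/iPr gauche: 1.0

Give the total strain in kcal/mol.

5.1 kcal/mol

This conformer is staggered. COOH at 0° is gauche with CN at 60° (0.6); COOH at 0° is gauche with CH3 at 300° (1.1); OH at 120° is gauche with CN at 60° (0.5); OH at 120° is gauche with iPr at 180° (1.0); OCH3 at 240° is gauche with iPr at 180° (1.1); OCH3 at 240° is gauche with CH3 at 300° (0.8). Total 5.1 kcal/mol.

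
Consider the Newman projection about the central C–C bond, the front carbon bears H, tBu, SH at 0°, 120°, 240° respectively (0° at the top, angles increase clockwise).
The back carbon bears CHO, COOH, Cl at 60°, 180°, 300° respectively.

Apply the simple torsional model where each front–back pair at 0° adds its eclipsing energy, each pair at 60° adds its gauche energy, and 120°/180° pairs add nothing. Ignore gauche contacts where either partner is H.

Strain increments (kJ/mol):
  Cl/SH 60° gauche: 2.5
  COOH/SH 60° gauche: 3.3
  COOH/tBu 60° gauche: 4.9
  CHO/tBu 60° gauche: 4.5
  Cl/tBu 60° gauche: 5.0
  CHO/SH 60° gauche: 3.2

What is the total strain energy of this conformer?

This conformer (staggered): tBu–CHO gauche, tBu–COOH gauche, SH–COOH gauche, SH–Cl gauche; 4.5 + 4.9 + 3.3 + 2.5 = 15.2 kJ/mol.

15.2 kJ/mol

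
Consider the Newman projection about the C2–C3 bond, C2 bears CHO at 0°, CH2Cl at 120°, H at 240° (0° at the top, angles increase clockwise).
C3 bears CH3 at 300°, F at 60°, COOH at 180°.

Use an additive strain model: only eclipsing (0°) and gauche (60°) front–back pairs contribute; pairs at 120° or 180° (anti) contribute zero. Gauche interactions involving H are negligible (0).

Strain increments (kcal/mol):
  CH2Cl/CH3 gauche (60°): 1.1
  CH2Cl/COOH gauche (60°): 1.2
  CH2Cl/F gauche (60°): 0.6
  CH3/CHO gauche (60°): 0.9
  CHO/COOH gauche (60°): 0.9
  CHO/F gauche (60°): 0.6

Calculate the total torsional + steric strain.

This conformer (staggered): CHO–CH3 gauche, CHO–F gauche, CH2Cl–F gauche, CH2Cl–COOH gauche; 0.9 + 0.6 + 0.6 + 1.2 = 3.3 kcal/mol.

3.3 kcal/mol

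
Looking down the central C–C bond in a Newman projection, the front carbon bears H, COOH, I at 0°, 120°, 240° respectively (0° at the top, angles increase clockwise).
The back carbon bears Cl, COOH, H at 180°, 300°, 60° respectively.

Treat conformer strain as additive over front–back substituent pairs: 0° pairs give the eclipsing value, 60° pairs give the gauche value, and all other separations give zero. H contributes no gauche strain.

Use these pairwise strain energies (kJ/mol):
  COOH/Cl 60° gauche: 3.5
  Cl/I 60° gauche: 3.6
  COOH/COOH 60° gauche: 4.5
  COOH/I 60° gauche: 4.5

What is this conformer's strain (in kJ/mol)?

11.6 kJ/mol

This conformer (staggered): COOH(120°)/Cl(180°) gauche 3.5; I(240°)/Cl(180°) gauche 3.6; I(240°)/COOH(300°) gauche 4.5 → 11.6 kJ/mol.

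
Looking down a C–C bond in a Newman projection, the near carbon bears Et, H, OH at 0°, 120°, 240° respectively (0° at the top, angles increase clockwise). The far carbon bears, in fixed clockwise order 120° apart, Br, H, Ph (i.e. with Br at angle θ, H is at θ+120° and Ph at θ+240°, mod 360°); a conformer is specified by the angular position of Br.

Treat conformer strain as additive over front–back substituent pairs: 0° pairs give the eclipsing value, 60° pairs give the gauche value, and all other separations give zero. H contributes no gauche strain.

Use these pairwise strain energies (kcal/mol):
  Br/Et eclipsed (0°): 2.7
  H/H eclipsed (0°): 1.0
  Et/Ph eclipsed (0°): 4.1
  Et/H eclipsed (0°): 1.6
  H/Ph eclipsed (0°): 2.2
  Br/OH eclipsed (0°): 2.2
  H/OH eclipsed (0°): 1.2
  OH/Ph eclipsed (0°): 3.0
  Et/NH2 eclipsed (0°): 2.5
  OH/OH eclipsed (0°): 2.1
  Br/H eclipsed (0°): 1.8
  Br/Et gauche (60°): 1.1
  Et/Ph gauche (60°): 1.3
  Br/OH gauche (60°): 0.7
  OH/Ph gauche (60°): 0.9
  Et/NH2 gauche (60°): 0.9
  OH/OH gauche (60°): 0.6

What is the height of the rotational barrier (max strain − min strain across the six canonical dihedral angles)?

5.1 kcal/mol

Br at 0° (eclipsed): Et(0°)/Br(0°) eclipsed 2.7; H(120°)/H(120°) eclipsed 1.0; OH(240°)/Ph(240°) eclipsed 3.0 → 6.7 kcal/mol.
Br at 60° (staggered): Et(0°)/Br(60°) gauche 1.1; Et(0°)/Ph(300°) gauche 1.3; OH(240°)/Ph(300°) gauche 0.9 → 3.3 kcal/mol.
Br at 120° (eclipsed): Et(0°)/Ph(0°) eclipsed 4.1; H(120°)/Br(120°) eclipsed 1.8; OH(240°)/H(240°) eclipsed 1.2 → 7.1 kcal/mol.
Br at 180° (staggered): Et(0°)/Ph(60°) gauche 1.3; OH(240°)/Br(180°) gauche 0.7 → 2.0 kcal/mol.
Br at 240° (eclipsed): Et(0°)/H(0°) eclipsed 1.6; H(120°)/Ph(120°) eclipsed 2.2; OH(240°)/Br(240°) eclipsed 2.2 → 6.0 kcal/mol.
Br at 300° (staggered): Et(0°)/Br(300°) gauche 1.1; OH(240°)/Br(300°) gauche 0.7; OH(240°)/Ph(180°) gauche 0.9 → 2.7 kcal/mol.
Max at 120° (7.1 kcal/mol), min at 180° (2.0 kcal/mol); barrier = 5.1 kcal/mol.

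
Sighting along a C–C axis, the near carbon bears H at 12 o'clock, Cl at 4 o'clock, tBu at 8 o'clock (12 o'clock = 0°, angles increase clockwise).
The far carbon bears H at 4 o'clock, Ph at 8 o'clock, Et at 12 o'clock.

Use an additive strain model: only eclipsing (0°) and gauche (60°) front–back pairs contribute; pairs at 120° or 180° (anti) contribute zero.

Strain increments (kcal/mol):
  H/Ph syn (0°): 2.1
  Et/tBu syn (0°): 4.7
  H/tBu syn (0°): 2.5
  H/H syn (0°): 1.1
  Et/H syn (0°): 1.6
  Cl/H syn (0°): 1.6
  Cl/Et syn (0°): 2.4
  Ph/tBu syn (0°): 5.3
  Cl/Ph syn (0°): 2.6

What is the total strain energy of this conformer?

This conformer (eclipsed): H–Et eclipsed, Cl–H eclipsed, tBu–Ph eclipsed; 1.6 + 1.6 + 5.3 = 8.5 kcal/mol.

8.5 kcal/mol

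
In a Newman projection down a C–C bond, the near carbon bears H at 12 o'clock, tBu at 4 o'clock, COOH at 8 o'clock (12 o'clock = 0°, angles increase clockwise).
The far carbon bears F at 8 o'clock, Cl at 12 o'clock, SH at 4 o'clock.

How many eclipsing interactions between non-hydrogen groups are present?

Non-H eclipsing pairs: tBu(120°)/SH(120°); COOH(240°)/F(240°) — 2 interactions.

2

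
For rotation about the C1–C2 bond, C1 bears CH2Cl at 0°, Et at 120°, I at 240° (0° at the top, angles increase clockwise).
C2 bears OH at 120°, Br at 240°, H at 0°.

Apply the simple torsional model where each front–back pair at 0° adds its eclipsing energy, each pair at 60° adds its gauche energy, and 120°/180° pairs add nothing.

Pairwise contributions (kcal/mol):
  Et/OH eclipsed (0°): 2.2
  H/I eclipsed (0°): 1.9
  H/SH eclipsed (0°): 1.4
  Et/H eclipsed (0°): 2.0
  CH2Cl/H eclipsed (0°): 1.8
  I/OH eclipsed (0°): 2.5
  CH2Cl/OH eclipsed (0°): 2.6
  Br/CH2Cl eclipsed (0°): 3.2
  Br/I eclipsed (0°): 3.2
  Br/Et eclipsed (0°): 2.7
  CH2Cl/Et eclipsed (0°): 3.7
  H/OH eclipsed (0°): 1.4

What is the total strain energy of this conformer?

7.2 kcal/mol

This conformer (eclipsed): CH2Cl(0°)/H(0°) eclipsed 1.8; Et(120°)/OH(120°) eclipsed 2.2; I(240°)/Br(240°) eclipsed 3.2 → 7.2 kcal/mol.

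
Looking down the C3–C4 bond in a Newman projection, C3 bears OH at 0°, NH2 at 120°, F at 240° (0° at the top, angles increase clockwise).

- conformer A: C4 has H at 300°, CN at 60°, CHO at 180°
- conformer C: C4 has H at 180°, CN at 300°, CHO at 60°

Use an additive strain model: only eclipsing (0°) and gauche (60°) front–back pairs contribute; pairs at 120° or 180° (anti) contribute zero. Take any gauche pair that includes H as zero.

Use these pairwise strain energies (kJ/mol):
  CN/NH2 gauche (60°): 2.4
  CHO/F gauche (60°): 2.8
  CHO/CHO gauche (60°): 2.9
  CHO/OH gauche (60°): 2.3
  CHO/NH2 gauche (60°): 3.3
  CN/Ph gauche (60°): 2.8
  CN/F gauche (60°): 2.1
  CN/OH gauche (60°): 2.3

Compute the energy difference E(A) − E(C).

+0.8 kJ/mol

A (staggered): OH–CN gauche, NH2–CN gauche, NH2–CHO gauche, F–CHO gauche; 2.3 + 2.4 + 3.3 + 2.8 = 10.8 kJ/mol.
C (staggered): OH–CN gauche, OH–CHO gauche, NH2–CHO gauche, F–CN gauche; 2.3 + 2.3 + 3.3 + 2.1 = 10.0 kJ/mol.
E(A) − E(C) = 10.8 − 10.0 = +0.8 kJ/mol.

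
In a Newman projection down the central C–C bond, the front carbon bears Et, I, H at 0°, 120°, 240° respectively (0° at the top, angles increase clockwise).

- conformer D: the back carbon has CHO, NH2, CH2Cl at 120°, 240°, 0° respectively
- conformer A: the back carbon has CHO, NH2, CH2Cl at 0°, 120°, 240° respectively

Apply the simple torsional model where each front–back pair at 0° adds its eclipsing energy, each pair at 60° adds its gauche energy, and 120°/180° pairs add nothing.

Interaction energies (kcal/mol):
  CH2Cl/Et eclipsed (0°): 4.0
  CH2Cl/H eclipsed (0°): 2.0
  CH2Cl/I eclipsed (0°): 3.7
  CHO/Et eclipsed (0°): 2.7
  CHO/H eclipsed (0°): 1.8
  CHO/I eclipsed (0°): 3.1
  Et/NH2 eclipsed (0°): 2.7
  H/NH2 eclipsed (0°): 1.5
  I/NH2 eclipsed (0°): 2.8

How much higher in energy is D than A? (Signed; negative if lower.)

D (eclipsed): Et(0°)/CH2Cl(0°) eclipsed 4.0; I(120°)/CHO(120°) eclipsed 3.1; H(240°)/NH2(240°) eclipsed 1.5 → 8.6 kcal/mol.
A (eclipsed): Et(0°)/CHO(0°) eclipsed 2.7; I(120°)/NH2(120°) eclipsed 2.8; H(240°)/CH2Cl(240°) eclipsed 2.0 → 7.5 kcal/mol.
E(D) − E(A) = 8.6 − 7.5 = +1.1 kcal/mol.

+1.1 kcal/mol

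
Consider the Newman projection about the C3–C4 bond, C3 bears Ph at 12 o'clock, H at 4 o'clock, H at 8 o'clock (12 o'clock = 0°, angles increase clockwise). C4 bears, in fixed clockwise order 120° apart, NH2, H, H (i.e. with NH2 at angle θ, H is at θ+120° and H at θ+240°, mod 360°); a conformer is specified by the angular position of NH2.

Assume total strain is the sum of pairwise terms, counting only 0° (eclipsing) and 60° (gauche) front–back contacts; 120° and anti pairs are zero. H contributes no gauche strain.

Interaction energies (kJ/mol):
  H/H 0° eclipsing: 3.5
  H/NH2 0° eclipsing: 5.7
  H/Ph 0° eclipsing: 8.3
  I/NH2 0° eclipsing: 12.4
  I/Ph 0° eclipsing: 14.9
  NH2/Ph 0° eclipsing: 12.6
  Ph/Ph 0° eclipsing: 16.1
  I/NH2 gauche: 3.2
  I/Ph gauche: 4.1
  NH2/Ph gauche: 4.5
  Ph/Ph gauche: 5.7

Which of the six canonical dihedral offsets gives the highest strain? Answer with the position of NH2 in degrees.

NH2 at 0° is eclipsed. Ph at 0° is eclipsed with NH2 at 0° (12.6); H at 120° is eclipsed with H at 120° (3.5); H at 240° is eclipsed with H at 240° (3.5). Total 19.6 kJ/mol.
NH2 at 60° is staggered. Ph at 0° is gauche with NH2 at 60° (4.5). Total 4.5 kJ/mol.
NH2 at 120° is eclipsed. Ph at 0° is eclipsed with H at 0° (8.3); H at 120° is eclipsed with NH2 at 120° (5.7); H at 240° is eclipsed with H at 240° (3.5). Total 17.5 kJ/mol.
NH2 at 180° (staggered): no non-H gauche contacts → 0.0 kJ/mol.
NH2 at 240° is eclipsed. Ph at 0° is eclipsed with H at 0° (8.3); H at 120° is eclipsed with H at 120° (3.5); H at 240° is eclipsed with NH2 at 240° (5.7). Total 17.5 kJ/mol.
NH2 at 300° is staggered. Ph at 0° is gauche with NH2 at 300° (4.5). Total 4.5 kJ/mol.
The maximum (19.6 kJ/mol) occurs with NH2 at 0°.

0°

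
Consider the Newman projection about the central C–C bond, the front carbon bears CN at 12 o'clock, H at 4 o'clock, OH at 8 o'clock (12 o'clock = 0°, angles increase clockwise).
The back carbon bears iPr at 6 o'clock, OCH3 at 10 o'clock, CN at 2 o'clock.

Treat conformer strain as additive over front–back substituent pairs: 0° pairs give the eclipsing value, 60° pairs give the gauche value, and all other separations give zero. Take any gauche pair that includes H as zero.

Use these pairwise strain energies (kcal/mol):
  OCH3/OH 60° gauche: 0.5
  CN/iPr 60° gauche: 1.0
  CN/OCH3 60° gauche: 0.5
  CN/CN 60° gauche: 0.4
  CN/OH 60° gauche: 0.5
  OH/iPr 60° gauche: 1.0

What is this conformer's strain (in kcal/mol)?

2.4 kcal/mol

This conformer (staggered): CN–OCH3 gauche, CN–CN gauche, OH–iPr gauche, OH–OCH3 gauche; 0.5 + 0.4 + 1.0 + 0.5 = 2.4 kcal/mol.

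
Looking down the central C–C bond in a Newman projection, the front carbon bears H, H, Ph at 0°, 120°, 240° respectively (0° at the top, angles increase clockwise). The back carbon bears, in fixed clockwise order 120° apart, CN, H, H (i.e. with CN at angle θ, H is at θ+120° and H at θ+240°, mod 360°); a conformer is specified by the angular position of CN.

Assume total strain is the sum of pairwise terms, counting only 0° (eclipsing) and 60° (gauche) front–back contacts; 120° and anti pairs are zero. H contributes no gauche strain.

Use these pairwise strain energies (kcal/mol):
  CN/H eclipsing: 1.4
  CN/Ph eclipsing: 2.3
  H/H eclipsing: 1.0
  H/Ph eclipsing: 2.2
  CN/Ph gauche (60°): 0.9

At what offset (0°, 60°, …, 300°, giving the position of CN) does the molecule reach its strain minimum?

CN at 0° (eclipsed): H(0°)/CN(0°) eclipsed 1.4; H(120°)/H(120°) eclipsed 1.0; Ph(240°)/H(240°) eclipsed 2.2 → 4.6 kcal/mol.
CN at 60° (staggered): no non-H gauche contacts → 0.0 kcal/mol.
CN at 120° (eclipsed): H(0°)/H(0°) eclipsed 1.0; H(120°)/CN(120°) eclipsed 1.4; Ph(240°)/H(240°) eclipsed 2.2 → 4.6 kcal/mol.
CN at 180° (staggered): Ph(240°)/CN(180°) gauche 0.9 → 0.9 kcal/mol.
CN at 240° (eclipsed): H(0°)/H(0°) eclipsed 1.0; H(120°)/H(120°) eclipsed 1.0; Ph(240°)/CN(240°) eclipsed 2.3 → 4.3 kcal/mol.
CN at 300° (staggered): Ph(240°)/CN(300°) gauche 0.9 → 0.9 kcal/mol.
The minimum (0.0 kcal/mol) occurs with CN at 60°.

60°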